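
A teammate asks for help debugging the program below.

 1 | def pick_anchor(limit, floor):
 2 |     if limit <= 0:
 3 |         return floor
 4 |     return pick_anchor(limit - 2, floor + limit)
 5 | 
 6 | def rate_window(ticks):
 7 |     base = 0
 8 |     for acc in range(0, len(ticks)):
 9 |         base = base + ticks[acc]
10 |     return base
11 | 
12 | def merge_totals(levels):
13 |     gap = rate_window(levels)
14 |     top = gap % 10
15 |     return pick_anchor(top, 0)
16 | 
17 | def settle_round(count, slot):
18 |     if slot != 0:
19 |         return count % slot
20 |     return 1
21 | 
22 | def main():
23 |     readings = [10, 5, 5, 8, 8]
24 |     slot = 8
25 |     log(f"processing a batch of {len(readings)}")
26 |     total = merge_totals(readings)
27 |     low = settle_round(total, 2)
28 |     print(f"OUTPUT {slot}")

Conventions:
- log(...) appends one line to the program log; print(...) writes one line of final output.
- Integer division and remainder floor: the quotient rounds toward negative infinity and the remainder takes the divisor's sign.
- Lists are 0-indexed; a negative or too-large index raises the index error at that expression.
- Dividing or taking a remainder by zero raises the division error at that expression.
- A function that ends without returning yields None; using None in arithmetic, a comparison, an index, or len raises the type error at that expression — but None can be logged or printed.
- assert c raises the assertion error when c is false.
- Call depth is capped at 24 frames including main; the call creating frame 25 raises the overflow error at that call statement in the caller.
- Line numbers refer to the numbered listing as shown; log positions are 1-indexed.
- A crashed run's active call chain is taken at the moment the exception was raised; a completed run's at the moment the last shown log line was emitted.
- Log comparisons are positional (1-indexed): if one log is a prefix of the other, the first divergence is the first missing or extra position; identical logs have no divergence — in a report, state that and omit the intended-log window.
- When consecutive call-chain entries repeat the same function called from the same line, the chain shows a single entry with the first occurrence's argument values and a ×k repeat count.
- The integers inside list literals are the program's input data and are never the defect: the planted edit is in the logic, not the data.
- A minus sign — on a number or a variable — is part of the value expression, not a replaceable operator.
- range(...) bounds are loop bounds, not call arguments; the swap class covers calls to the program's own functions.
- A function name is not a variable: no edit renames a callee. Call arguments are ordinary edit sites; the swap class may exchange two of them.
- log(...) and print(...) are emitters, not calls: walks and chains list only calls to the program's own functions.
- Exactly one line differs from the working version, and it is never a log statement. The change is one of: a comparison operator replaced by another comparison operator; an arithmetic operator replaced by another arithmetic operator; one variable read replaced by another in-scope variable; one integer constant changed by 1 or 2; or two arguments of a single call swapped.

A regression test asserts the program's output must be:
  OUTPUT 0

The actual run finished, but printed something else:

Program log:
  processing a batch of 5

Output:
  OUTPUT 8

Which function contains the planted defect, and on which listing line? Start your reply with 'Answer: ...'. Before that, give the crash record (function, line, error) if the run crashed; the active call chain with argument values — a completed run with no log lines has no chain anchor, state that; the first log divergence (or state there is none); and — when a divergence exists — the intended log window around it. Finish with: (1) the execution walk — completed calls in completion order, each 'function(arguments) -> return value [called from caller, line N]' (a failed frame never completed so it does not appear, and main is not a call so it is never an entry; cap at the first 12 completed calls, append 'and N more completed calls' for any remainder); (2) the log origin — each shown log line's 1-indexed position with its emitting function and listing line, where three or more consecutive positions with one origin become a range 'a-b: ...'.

Answer: the defect is in main at line 28.
Key fact: Every logged value matches the working version; the printed result is what differs.
Call chain: main.
First divergence: there is none — every log position agrees.
Execution walk:
  rate_window([10, 5, 5, 8, 8]) -> 36  [called from merge_totals, line 13]
  pick_anchor(0, 12) -> 12  [called from pick_anchor, line 4]
  pick_anchor(2, 10) -> 12  [called from pick_anchor, line 4]
  pick_anchor(4, 6) -> 12  [called from pick_anchor, line 4]
  pick_anchor(6, 0) -> 12  [called from merge_totals, line 15]
  merge_totals([10, 5, 5, 8, 8]) -> 12  [called from main, line 26]
  settle_round(12, 2) -> 0  [called from main, line 27]
Log origin:
  1: from main, line 25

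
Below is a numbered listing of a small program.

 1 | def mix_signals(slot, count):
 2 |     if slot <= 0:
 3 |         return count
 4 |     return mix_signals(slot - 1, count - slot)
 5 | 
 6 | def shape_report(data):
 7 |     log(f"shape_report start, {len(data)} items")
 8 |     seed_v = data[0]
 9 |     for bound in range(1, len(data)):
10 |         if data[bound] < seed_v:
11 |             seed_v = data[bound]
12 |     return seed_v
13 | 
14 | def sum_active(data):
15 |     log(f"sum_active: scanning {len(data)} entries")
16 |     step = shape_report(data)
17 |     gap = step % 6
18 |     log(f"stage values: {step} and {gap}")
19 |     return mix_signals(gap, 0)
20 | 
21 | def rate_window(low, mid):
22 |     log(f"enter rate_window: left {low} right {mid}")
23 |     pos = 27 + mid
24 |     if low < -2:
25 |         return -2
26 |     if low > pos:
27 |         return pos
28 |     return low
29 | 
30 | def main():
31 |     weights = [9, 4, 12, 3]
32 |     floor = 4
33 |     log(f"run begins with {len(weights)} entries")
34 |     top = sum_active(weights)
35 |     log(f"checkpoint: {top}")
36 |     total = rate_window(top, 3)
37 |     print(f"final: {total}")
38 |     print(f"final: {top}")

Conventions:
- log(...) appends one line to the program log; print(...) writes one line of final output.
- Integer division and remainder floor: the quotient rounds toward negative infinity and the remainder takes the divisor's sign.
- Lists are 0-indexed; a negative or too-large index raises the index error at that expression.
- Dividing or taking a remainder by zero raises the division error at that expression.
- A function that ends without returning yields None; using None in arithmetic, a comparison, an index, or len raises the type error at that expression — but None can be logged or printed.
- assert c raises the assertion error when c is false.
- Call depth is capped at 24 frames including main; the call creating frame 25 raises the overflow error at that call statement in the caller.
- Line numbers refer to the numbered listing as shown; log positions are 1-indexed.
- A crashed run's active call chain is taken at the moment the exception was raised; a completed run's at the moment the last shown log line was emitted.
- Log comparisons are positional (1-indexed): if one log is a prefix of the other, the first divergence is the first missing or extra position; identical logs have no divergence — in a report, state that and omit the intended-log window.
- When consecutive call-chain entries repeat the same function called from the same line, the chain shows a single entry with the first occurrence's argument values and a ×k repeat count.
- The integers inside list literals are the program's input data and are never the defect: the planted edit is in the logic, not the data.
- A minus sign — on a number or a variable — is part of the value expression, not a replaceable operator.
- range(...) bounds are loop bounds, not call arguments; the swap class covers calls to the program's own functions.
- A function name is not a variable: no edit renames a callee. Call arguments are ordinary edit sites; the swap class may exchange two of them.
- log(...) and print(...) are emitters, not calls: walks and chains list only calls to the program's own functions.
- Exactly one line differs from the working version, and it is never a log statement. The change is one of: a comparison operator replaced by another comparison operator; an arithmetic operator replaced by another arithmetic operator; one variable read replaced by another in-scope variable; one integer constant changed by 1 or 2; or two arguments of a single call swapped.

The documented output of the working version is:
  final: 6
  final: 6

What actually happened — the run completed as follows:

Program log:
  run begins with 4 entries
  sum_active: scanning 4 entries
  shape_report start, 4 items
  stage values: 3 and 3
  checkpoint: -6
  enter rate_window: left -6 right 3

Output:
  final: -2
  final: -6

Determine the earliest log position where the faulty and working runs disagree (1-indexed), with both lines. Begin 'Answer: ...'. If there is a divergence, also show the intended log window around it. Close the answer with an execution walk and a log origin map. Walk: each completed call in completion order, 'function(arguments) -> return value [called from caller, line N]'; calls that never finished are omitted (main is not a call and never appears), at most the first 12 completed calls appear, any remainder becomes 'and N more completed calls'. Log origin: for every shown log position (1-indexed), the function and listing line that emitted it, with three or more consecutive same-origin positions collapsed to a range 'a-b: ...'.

Answer: position 5; shown 'checkpoint: -6' vs intended 'checkpoint: 6'.
Intended log window:
  3: shape_report start, 4 items
  4: stage values: 3 and 3
  5: checkpoint: 6
  6: enter rate_window: left 6 right 3
Execution walk:
  shape_report([9, 4, 12, 3]) -> 3  [called from sum_active, line 16]
  mix_signals(0, -6) -> -6  [called from mix_signals, line 4]
  mix_signals(1, -5) -> -6  [called from mix_signals, line 4]
  mix_signals(2, -3) -> -6  [called from mix_signals, line 4]
  mix_signals(3, 0) -> -6  [called from sum_active, line 19]
  sum_active([9, 4, 12, 3]) -> -6  [called from main, line 34]
  rate_window(-6, 3) -> -2  [called from main, line 36]
Log origin:
  1 — main, line 33
  2 — sum_active, line 15
  3 — shape_report, line 7
  4 — sum_active, line 18
  5 — main, line 35
  6 — rate_window, line 22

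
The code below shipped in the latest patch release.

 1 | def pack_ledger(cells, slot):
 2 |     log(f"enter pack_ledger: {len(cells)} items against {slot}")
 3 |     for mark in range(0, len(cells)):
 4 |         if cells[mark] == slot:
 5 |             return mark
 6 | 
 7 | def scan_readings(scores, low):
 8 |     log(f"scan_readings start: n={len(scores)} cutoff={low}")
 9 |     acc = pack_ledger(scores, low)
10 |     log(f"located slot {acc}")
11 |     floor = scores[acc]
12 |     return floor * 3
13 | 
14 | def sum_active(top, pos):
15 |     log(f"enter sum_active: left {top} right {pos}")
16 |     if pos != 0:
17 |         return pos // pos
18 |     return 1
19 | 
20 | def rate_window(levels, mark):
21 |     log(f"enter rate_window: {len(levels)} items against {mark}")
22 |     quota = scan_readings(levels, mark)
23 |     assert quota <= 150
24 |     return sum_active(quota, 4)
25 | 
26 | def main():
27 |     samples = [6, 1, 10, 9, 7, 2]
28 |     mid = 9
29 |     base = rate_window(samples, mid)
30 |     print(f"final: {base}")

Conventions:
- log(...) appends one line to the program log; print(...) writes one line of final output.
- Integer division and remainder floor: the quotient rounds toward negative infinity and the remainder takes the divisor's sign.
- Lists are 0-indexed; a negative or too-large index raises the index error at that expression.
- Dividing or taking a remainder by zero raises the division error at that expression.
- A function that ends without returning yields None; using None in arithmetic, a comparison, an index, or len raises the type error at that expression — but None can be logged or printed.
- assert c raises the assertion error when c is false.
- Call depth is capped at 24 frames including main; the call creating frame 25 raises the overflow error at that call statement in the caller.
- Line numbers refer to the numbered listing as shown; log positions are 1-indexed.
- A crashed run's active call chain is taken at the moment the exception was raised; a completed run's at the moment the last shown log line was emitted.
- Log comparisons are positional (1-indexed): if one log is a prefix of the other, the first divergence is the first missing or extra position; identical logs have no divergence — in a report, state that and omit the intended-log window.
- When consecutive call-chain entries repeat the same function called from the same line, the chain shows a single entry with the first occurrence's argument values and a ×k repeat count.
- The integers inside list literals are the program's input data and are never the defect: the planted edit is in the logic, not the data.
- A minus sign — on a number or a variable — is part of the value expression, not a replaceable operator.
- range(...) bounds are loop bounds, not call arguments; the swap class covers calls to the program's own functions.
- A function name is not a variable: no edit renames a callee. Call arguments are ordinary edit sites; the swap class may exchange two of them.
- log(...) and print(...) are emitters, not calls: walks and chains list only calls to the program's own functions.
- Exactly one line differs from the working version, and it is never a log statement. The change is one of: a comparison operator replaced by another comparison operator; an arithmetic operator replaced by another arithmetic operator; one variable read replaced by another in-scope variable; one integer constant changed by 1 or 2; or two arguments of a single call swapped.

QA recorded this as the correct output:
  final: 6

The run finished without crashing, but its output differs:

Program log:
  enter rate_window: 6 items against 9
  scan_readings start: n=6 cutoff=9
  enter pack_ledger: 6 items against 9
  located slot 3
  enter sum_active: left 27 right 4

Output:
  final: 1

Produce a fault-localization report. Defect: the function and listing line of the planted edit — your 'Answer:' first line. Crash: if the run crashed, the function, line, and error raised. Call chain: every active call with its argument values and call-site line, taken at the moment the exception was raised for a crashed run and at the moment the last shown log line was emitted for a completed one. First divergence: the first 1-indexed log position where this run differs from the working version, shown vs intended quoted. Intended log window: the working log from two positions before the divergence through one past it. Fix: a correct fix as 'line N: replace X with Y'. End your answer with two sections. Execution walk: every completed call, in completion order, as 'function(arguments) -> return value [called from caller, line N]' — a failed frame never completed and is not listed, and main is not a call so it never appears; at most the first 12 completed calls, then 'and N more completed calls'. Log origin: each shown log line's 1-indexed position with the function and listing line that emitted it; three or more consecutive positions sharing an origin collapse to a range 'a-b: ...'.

Answer: the defect is in sum_active at line 17.
Key fact: Log streams are identical — the defect surfaces only in the printed output.
Call chain: main -> rate_window([6, 1, 10, 9, 7, 2], 9) (called at line 29) -> sum_active(27, 4) (called at line 24).
First divergence: there is none — every log position agrees.
Execution walk:
  pack_ledger([6, 1, 10, 9, 7, 2], 9) -> 3  [called from scan_readings, line 9]
  scan_readings([6, 1, 10, 9, 7, 2], 9) -> 27  [called from rate_window, line 22]
  sum_active(27, 4) -> 1  [called from rate_window, line 24]
  rate_window([6, 1, 10, 9, 7, 2], 9) -> 1  [called from main, line 29]
Origin of each log line:
  1: emitted by rate_window (line 21)
  2: emitted by scan_readings (line 8)
  3: emitted by pack_ledger (line 2)
  4: emitted by scan_readings (line 10)
  5: emitted by sum_active (line 15)
A correct fix: line 17: replace `pos // pos` with `top // pos`.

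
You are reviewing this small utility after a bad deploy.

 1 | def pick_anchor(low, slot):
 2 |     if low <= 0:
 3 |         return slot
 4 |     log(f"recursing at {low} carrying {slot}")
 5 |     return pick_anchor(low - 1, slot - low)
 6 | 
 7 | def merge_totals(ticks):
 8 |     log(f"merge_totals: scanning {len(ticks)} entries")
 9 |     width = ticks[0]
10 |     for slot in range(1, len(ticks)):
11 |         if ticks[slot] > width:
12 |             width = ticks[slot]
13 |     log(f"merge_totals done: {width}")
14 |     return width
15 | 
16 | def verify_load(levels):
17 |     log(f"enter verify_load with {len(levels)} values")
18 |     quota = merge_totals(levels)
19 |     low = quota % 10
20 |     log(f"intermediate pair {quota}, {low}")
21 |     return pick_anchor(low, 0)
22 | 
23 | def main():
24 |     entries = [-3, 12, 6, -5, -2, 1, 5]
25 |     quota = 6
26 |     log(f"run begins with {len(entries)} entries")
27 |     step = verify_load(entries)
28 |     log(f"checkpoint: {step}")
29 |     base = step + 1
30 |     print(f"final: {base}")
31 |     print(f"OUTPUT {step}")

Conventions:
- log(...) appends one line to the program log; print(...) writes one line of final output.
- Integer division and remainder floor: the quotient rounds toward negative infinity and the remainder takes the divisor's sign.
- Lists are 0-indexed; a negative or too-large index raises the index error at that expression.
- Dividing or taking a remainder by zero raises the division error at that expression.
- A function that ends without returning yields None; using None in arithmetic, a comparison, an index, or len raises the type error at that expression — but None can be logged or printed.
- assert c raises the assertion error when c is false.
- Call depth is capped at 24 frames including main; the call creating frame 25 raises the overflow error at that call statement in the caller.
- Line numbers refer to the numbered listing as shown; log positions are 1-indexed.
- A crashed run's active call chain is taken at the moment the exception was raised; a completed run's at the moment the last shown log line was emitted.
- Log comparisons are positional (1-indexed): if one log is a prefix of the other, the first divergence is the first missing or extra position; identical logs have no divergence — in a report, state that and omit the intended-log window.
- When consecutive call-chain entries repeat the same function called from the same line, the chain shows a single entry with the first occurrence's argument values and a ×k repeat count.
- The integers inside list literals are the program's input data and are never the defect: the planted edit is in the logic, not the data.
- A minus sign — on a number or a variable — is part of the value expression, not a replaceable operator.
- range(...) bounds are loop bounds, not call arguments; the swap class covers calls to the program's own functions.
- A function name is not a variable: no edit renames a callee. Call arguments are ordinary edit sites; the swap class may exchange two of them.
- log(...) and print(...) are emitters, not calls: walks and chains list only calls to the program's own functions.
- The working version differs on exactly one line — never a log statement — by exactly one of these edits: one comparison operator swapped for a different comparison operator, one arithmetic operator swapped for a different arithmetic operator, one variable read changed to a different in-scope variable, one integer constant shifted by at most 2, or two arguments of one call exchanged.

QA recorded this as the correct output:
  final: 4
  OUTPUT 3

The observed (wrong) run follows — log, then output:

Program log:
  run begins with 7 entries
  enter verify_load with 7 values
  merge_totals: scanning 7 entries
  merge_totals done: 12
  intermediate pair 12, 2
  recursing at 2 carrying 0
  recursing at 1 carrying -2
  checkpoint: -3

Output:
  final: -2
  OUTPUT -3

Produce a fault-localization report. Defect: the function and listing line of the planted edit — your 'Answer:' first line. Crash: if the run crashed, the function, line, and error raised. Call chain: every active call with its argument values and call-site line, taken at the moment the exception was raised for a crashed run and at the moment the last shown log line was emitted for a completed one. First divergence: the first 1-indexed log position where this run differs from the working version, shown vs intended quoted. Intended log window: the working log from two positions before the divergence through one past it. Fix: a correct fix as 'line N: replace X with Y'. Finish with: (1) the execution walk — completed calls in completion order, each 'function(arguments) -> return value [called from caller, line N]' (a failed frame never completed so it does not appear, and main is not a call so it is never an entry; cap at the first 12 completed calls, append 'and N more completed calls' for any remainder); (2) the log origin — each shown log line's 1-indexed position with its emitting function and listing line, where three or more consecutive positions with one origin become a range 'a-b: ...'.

Answer: the defect is in pick_anchor at line 5.
Key observation: At log position 7 the runs split — shown 'recursing at 1 carrying -2', but the working version logs 'recursing at 1 carrying 2'.
Call chain: main.
First divergence: at position 7 the run shows 'recursing at 1 carrying -2' where the working version logs 'recursing at 1 carrying 2'.
Intended log window:
  5: intermediate pair 12, 2
  6: recursing at 2 carrying 0
  7: recursing at 1 carrying 2
  8: checkpoint: 3
Execution walk:
  merge_totals([-3, 12, 6, -5, -2, 1, 5]) -> 12  [called from verify_load, line 18]
  pick_anchor(0, -3) -> -3  [called from pick_anchor, line 5]
  pick_anchor(1, -2) -> -3  [called from pick_anchor, line 5]
  pick_anchor(2, 0) -> -3  [called from verify_load, line 21]
  verify_load([-3, 12, 6, -5, -2, 1, 5]) -> -3  [called from main, line 27]
Log origin:
  1: emitted by main (line 26)
  2: emitted by verify_load (line 17)
  3: emitted by merge_totals (line 8)
  4: emitted by merge_totals (line 13)
  5: emitted by verify_load (line 20)
  6: emitted by pick_anchor (line 4)
  7: emitted by pick_anchor (line 4)
  8: emitted by main (line 28)
A correct fix: line 5: replace `slot - low` with `slot + low`.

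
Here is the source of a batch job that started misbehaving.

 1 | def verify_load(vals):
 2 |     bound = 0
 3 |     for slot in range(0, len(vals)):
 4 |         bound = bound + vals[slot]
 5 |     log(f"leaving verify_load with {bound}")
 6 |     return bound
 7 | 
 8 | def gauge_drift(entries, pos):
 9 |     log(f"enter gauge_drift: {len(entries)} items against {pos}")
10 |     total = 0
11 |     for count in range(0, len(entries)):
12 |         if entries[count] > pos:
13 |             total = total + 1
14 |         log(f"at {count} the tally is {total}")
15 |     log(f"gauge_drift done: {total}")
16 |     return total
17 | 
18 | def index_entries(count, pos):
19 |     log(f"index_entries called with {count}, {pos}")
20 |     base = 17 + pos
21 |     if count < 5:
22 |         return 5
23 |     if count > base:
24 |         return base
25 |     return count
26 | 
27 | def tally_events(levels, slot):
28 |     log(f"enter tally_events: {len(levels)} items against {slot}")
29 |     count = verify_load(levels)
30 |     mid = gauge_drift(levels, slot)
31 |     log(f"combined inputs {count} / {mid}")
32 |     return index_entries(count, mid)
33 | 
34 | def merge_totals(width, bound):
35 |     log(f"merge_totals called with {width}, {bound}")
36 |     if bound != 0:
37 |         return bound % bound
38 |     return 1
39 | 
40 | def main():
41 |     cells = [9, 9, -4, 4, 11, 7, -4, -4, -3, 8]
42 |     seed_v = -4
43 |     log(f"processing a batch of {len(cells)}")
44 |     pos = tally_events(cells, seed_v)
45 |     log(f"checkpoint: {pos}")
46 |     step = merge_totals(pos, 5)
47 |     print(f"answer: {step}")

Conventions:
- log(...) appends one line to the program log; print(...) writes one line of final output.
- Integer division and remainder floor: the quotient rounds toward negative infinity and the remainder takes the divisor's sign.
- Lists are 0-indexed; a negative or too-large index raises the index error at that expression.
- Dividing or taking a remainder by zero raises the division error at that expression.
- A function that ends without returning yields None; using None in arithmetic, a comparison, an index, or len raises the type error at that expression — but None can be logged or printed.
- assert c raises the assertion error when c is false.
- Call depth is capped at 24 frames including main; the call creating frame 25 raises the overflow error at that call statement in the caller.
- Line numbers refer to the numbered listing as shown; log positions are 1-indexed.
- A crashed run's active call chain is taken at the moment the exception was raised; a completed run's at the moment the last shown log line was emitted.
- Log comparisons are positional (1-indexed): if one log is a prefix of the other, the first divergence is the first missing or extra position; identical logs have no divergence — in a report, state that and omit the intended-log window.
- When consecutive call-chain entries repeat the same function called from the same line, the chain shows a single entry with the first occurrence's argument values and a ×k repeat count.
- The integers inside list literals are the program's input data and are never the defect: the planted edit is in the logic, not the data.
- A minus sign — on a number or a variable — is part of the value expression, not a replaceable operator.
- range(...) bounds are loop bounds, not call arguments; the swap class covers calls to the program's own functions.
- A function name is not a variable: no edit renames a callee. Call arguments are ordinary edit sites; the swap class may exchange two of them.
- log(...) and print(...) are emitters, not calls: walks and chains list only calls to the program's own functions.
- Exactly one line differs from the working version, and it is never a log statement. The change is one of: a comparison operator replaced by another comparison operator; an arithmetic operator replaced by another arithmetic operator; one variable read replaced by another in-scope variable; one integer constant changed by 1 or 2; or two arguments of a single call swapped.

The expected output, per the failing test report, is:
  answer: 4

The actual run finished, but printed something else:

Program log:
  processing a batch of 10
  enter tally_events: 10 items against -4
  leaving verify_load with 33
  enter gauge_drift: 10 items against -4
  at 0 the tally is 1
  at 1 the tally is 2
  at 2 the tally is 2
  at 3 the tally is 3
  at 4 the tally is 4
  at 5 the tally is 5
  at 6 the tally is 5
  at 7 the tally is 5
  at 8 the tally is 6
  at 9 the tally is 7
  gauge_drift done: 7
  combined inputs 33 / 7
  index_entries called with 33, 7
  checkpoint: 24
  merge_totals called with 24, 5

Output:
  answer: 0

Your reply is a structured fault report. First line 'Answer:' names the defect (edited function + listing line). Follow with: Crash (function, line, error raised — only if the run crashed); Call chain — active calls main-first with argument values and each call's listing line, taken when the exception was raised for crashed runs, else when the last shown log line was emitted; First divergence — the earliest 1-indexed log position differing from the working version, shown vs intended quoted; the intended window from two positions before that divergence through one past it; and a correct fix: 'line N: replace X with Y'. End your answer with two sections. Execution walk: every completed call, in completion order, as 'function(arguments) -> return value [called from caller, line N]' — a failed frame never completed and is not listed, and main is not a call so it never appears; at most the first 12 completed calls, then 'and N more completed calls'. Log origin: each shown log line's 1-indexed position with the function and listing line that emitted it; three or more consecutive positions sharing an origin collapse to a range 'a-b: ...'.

Answer: the defect is in merge_totals at line 37.
Key observation: No log line changed; the fault shows up purely in the output.
Call chain: main -> merge_totals(24, 5) (called at line 46).
First divergence: there is none — every log position agrees.
Execution walk:
  verify_load([9, 9, -4, 4, 11, 7, -4, -4, -3, 8]) -> 33  [called from tally_events, line 29]
  gauge_drift([9, 9, -4, 4, 11, 7, -4, -4, -3, 8], -4) -> 7  [called from tally_events, line 30]
  index_entries(33, 7) -> 24  [called from tally_events, line 32]
  tally_events([9, 9, -4, 4, 11, 7, -4, -4, -3, 8], -4) -> 24  [called from main, line 44]
  merge_totals(24, 5) -> 0  [called from main, line 46]
Log origins:
  1: logged in main at line 43
  2: logged in tally_events at line 28
  3: logged in verify_load at line 5
  4: logged in gauge_drift at line 9
  5-14: logged in gauge_drift at line 14
  15: logged in gauge_drift at line 15
  16: logged in tally_events at line 31
  17: logged in index_entries at line 19
  18: logged in main at line 45
  19: logged in merge_totals at line 35
A correct fix: line 37: replace `bound % bound` with `width % bound`.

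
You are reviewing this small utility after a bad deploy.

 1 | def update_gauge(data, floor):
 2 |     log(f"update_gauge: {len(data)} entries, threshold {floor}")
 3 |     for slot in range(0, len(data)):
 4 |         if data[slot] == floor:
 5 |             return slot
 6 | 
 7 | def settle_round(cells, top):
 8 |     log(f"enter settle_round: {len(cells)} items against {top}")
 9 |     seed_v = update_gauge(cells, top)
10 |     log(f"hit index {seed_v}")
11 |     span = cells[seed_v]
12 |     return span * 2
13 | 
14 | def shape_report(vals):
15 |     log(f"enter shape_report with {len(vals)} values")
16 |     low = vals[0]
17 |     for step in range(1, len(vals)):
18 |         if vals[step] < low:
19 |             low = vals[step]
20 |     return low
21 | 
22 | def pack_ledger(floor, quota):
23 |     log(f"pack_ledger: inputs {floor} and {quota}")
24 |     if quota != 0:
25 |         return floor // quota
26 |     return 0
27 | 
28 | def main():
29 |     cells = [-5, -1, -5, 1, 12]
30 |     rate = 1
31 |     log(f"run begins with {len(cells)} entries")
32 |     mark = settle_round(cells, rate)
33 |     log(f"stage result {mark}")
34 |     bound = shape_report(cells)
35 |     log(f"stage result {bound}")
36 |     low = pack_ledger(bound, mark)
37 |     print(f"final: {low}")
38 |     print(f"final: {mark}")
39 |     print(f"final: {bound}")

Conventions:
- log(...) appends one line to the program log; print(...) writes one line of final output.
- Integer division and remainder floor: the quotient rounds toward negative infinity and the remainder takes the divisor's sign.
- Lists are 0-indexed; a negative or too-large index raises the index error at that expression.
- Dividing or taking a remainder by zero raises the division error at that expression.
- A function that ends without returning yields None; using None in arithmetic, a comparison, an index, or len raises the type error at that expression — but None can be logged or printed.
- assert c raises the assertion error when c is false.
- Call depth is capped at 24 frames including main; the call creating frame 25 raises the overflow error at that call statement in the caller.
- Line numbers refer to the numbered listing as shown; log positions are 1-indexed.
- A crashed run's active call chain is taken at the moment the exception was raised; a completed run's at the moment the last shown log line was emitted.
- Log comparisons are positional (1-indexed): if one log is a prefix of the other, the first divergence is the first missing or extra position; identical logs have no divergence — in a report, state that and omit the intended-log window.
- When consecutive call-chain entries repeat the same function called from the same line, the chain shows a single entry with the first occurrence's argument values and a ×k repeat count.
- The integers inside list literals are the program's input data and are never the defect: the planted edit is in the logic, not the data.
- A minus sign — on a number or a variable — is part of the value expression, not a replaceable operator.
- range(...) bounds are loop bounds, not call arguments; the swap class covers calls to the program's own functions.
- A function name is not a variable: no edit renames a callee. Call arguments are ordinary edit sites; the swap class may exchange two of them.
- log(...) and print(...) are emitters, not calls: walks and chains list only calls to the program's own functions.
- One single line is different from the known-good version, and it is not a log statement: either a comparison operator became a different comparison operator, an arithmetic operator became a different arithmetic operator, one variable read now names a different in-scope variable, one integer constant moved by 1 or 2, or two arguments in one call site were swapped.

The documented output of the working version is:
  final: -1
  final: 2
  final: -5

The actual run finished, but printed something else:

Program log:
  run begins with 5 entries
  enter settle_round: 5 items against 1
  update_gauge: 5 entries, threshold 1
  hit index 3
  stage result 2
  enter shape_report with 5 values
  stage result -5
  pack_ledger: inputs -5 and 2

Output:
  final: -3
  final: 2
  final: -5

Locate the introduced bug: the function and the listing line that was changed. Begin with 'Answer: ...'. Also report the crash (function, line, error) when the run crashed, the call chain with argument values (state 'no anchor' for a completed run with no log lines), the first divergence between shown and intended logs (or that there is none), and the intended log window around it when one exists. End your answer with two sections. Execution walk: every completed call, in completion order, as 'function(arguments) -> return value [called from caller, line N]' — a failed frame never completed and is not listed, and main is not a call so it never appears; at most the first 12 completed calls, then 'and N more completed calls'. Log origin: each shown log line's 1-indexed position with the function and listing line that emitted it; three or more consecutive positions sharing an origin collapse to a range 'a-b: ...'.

Answer: the defect is in main at line 36.
Core observation: Everything matches until log position 8, which reads 'pack_ledger: inputs -5 and 2' in place of 'pack_ledger: inputs 2 and -5'.
Call chain: main -> pack_ledger(-5, 2) (called at line 36).
First divergence: position 8 — the shown line 'pack_ledger: inputs -5 and 2' should read 'pack_ledger: inputs 2 and -5'.
Intended log window:
  6: enter shape_report with 5 values
  7: stage result -5
  8: pack_ledger: inputs 2 and -5
Execution walk:
  update_gauge([-5, -1, -5, 1, 12], 1) -> 3  [called from settle_round, line 9]
  settle_round([-5, -1, -5, 1, 12], 1) -> 2  [called from main, line 32]
  shape_report([-5, -1, -5, 1, 12]) -> -5  [called from main, line 34]
  pack_ledger(-5, 2) -> -3  [called from main, line 36]
Log origin:
  1: emitted by main (line 31)
  2: emitted by settle_round (line 8)
  3: emitted by update_gauge (line 2)
  4: emitted by settle_round (line 10)
  5: emitted by main (line 33)
  6: emitted by shape_report (line 15)
  7: emitted by main (line 35)
  8: emitted by pack_ledger (line 23)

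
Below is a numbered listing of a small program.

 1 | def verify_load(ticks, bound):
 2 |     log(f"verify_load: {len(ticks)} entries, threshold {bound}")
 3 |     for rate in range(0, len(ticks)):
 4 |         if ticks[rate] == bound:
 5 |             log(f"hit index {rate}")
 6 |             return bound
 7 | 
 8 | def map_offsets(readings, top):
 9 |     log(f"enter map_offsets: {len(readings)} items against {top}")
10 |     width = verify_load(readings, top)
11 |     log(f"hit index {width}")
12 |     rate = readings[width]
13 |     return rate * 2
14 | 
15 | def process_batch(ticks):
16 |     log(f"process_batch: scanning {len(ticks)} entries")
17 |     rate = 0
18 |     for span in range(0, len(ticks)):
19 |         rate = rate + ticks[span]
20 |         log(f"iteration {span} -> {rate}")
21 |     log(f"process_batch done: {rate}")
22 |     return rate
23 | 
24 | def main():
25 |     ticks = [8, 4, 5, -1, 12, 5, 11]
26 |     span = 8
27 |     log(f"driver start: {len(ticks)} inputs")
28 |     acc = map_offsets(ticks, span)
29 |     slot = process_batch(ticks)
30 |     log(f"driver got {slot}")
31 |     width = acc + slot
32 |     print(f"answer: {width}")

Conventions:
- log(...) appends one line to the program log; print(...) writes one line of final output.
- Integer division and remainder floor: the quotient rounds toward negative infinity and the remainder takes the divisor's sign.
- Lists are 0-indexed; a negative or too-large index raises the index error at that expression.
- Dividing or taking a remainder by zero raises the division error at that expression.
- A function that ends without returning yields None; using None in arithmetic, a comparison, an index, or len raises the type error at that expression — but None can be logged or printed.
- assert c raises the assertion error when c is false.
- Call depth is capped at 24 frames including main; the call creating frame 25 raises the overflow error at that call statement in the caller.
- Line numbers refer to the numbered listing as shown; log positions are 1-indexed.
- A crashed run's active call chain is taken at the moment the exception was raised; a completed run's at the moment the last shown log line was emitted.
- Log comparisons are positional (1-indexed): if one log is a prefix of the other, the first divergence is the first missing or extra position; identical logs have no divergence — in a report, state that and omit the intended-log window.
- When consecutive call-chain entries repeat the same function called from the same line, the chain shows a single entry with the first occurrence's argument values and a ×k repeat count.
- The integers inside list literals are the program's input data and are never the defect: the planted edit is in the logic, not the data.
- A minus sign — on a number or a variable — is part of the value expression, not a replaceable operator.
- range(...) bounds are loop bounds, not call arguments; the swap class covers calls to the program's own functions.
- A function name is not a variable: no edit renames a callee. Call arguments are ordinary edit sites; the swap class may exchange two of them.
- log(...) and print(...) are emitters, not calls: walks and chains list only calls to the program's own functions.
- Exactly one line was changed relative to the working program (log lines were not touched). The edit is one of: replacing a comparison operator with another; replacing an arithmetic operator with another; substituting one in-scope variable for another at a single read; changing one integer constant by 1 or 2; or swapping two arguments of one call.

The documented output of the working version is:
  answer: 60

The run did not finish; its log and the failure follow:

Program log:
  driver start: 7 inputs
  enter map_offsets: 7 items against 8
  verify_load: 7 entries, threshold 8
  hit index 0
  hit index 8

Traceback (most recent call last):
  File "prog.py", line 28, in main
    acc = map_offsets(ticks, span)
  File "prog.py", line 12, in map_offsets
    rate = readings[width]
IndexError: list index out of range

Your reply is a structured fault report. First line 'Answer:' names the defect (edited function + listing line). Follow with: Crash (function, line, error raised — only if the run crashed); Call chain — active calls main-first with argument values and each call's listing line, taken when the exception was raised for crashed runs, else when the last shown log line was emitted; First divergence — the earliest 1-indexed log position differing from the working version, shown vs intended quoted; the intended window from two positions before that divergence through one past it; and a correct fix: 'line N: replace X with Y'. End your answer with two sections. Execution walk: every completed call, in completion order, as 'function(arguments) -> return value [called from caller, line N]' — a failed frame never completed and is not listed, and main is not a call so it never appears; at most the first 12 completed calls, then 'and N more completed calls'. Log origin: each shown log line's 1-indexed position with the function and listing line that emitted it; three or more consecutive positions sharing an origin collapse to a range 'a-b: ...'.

Answer: the defect is in verify_load at line 6.
Core observation: Everything matches until log position 5, which reads 'hit index 8' in place of 'hit index 0'.
Crash: map_offsets, line 12, IndexError.
Call chain: main -> map_offsets([8, 4, 5, -1, 12, 5, 11], 8) (called at line 28).
First divergence: position 5 — the shown line 'hit index 8' should read 'hit index 0'.
Intended log window:
  3: verify_load: 7 entries, threshold 8
  4: hit index 0
  5: hit index 0
  6: process_batch: scanning 7 entries
Execution walk:
  verify_load([8, 4, 5, -1, 12, 5, 11], 8) -> 8  [called from map_offsets, line 10]
Origin of each log line:
  1 — main, line 27
  2 — map_offsets, line 9
  3 — verify_load, line 2
  4 — verify_load, line 5
  5 — map_offsets, line 11
A correct fix: line 6: replace `bound` with `rate`.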